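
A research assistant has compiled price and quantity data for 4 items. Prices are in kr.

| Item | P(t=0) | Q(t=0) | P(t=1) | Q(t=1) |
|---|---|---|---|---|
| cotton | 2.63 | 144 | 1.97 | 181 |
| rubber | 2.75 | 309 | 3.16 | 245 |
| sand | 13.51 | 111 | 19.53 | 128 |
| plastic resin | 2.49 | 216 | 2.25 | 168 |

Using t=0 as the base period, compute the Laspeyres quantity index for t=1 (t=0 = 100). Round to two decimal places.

Laspeyres quantity index uses base-period prices as weights.
ΣP(t=0)·Q(t=1) = 2.63×181 + 2.75×245 + 13.51×128 + 2.49×168 = 476.03 + 673.75 + 1729.28 + 418.32 = 3297.38
ΣP(t=0)·Q(t=0) = 2.63×144 + 2.75×309 + 13.51×111 + 2.49×216 = 378.72 + 849.75 + 1499.61 + 537.84 = 3265.92
Index = 3297.38 / 3265.92 × 100 = 100.9633

100.96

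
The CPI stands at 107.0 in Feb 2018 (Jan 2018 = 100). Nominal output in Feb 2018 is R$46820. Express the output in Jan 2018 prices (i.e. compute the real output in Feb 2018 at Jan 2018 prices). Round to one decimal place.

Real = Nominal ÷ (Index/100) = 46820 ÷ (107.0/100)
     = 46820 ÷ 1.070 = 43757.0093

43757.0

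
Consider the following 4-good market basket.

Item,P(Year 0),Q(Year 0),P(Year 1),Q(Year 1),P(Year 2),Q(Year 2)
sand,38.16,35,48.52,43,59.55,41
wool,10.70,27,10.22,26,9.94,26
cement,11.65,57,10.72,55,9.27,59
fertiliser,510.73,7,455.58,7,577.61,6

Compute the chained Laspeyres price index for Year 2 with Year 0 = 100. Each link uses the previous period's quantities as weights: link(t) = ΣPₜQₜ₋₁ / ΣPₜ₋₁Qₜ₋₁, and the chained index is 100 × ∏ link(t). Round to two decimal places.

118.42

Link Year 0→Year 1:
ΣP(Year 1)Q(Year 0) = 48.52×35 + 10.22×27 + 10.72×57 + 455.58×7 = 1698.2 + 275.94 + 611.04 + 3189.06 = 5774.24
ΣP(Year 0)Q(Year 0) = 38.16×35 + 10.70×27 + 11.65×57 + 510.73×7 = 1335.6 + 288.9 + 664.05 + 3575.11 = 5863.66
link = 5774.24/5863.66 = 0.984750
Link Year 1→Year 2:
ΣP(Year 2)Q(Year 1) = 59.55×43 + 9.94×26 + 9.27×55 + 577.61×7 = 2560.65 + 258.44 + 509.85 + 4043.27 = 7372.21
ΣP(Year 1)Q(Year 1) = 48.52×43 + 10.22×26 + 10.72×55 + 455.58×7 = 2086.36 + 265.72 + 589.6 + 3189.06 = 6130.74
link = 7372.21/6130.74 = 1.202499
Chained index = 100 × 0.984750 × 1.202499 = 118.4161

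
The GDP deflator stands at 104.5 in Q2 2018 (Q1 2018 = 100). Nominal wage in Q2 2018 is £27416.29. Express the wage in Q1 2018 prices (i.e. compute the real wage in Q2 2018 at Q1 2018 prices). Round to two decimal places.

26235.68

Real = Nominal ÷ (Index/100) = 27416.29 ÷ (104.5/100)
     = 27416.29 ÷ 1.045 = 26235.6842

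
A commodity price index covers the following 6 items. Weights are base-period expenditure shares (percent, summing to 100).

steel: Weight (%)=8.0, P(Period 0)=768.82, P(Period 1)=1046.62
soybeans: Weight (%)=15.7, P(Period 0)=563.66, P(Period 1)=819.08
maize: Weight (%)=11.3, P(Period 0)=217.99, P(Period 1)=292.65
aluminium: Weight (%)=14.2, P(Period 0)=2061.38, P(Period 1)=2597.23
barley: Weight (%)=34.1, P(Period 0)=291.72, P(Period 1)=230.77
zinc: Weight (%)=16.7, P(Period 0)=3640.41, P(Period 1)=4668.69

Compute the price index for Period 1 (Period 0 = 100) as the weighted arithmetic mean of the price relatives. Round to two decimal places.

115.16

steel: 8.0 × (1046.62/768.82) = 8.0 × 1.361333 = 10.8907
soybeans: 15.7 × (819.08/563.66) = 15.7 × 1.453146 = 22.8144
maize: 11.3 × (292.65/217.99) = 11.3 × 1.342493 = 15.1702
aluminium: 14.2 × (2597.23/2061.38) = 14.2 × 1.259947 = 17.8913
barley: 34.1 × (230.77/291.72) = 34.1 × 0.791067 = 26.9754
zinc: 16.7 × (4668.69/3640.41) = 16.7 × 1.282463 = 21.4171
Index = Σ wᵢ·(p₁ᵢ/p₀ᵢ) = 10.8907 + 22.8144 + 15.1702 + 17.8913 + 26.9754 + 21.4171 = 115.1590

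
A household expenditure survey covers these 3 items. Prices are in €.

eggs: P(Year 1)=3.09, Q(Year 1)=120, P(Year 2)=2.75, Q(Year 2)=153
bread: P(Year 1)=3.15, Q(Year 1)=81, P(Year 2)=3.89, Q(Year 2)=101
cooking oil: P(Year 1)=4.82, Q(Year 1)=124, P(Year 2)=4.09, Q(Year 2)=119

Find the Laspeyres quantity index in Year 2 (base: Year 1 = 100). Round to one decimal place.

Laspeyres quantity index uses base-period prices as weights.
ΣP(Year 1)·Q(Year 2) = 3.09×153 + 3.15×101 + 4.82×119 = 472.77 + 318.15 + 573.58 = 1364.5
ΣP(Year 1)·Q(Year 1) = 3.09×120 + 3.15×81 + 4.82×124 = 370.8 + 255.15 + 597.68 = 1223.63
Index = 1364.5 / 1223.63 × 100 = 111.5125

111.5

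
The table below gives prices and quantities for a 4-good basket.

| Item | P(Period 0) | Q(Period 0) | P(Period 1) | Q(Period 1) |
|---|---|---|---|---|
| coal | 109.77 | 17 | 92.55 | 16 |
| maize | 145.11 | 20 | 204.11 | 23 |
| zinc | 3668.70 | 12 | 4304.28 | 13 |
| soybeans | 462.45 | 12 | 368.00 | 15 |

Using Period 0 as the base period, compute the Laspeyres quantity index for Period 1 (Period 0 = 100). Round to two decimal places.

109.90

Laspeyres quantity index uses base-period prices as weights.
ΣP(Period 0)·Q(Period 1) = 109.77×16 + 145.11×23 + 3668.70×13 + 462.45×15 = 1756.32 + 3337.53 + 47693.1 + 6936.75 = 59723.7
ΣP(Period 0)·Q(Period 0) = 109.77×17 + 145.11×20 + 3668.70×12 + 462.45×12 = 1866.09 + 2902.2 + 44024.4 + 5549.4 = 54342.09
Index = 59723.7 / 54342.09 × 100 = 109.9032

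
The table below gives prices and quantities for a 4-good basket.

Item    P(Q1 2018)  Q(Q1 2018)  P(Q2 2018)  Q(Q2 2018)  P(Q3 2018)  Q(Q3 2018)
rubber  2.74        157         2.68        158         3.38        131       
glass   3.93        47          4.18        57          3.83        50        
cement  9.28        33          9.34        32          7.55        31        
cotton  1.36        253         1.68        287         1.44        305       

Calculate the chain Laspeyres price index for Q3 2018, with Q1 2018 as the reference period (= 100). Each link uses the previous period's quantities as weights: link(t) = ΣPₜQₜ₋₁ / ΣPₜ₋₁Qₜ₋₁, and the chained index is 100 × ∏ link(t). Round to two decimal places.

Link Q1 2018→Q2 2018:
ΣP(Q2 2018)Q(Q1 2018) = 2.68×157 + 4.18×47 + 9.34×33 + 1.68×253 = 420.76 + 196.46 + 308.22 + 425.04 = 1350.48
ΣP(Q1 2018)Q(Q1 2018) = 2.74×157 + 3.93×47 + 9.28×33 + 1.36×253 = 430.18 + 184.71 + 306.24 + 344.08 = 1265.21
link = 1350.48/1265.21 = 1.067396
Link Q2 2018→Q3 2018:
ΣP(Q3 2018)Q(Q2 2018) = 3.38×158 + 3.83×57 + 7.55×32 + 1.44×287 = 534.04 + 218.31 + 241.6 + 413.28 = 1407.23
ΣP(Q2 2018)Q(Q2 2018) = 2.68×158 + 4.18×57 + 9.34×32 + 1.68×287 = 423.44 + 238.26 + 298.88 + 482.16 = 1442.74
link = 1407.23/1442.74 = 0.975387
Chained index = 100 × 1.067396 × 0.975387 = 104.1124

104.11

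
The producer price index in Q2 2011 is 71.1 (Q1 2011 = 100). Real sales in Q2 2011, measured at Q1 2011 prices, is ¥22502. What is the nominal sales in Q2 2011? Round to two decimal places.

Nominal = Real × (Index/100) = 22502 × (71.1/100)
        = 22502 × 0.711 = 15998.9220

15998.92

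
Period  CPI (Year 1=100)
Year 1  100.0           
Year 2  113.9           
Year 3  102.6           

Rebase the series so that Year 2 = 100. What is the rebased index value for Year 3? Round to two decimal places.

90.08

Rebased(Year 3) = 102.6 / 113.9 × 100 = 90.0790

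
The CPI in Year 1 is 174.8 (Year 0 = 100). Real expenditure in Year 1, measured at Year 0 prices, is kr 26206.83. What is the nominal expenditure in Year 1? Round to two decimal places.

Nominal = Real × (Index/100) = 26206.83 × (174.8/100)
        = 26206.83 × 1.748 = 45809.5388

45809.54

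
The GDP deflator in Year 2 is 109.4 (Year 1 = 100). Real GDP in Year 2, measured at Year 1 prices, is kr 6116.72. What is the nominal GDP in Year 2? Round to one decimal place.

6691.7

Nominal = Real × (Index/100) = 6116.72 × (109.4/100)
        = 6116.72 × 1.094 = 6691.6917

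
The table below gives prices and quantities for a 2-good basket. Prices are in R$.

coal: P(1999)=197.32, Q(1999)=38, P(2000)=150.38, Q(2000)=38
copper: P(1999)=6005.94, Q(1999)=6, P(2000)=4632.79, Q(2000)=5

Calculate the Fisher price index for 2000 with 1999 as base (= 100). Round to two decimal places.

76.96

Laspeyres component (base-period weights):
ΣP(2000)Q(1999) = 150.38×38 + 4632.79×6 = 5714.44 + 27796.74 = 33511.18
ΣP(1999)Q(1999) = 197.32×38 + 6005.94×6 = 7498.16 + 36035.64 = 43533.8
L = 33511.18 / 43533.8 × 100 = 76.9774
Paasche component (current-period weights):
ΣP(2000)Q(2000) = 150.38×38 + 4632.79×5 = 5714.44 + 23163.95 = 28878.39
ΣP(1999)Q(2000) = 197.32×38 + 6005.94×5 = 7498.16 + 30029.7 = 37527.86
P = 28878.39 / 37527.86 × 100 = 76.9519
Fisher = √(L × P) = √(76.9774 × 76.9519) = 76.9646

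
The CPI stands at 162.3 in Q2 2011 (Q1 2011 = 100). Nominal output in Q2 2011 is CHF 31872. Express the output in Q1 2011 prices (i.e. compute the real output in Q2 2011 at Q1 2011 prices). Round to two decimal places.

19637.71

Real = Nominal ÷ (Index/100) = 31872 ÷ (162.3/100)
     = 31872 ÷ 1.623 = 19637.7079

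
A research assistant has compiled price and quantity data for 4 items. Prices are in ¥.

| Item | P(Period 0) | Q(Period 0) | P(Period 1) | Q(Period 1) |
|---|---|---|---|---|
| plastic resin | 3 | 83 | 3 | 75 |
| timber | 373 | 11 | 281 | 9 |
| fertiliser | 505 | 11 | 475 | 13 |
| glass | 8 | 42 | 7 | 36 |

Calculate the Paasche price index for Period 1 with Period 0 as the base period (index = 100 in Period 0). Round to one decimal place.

Paasche price index uses current-period quantities as weights.
ΣP(Period 1)·Q(Period 1) = 3×75 + 281×9 + 475×13 + 7×36 = 225 + 2529 + 6175 + 252 = 9181
ΣP(Period 0)·Q(Period 1) = 3×75 + 373×9 + 505×13 + 8×36 = 225 + 3357 + 6565 + 288 = 10435
Index = 9181 / 10435 × 100 = 87.9828

88.0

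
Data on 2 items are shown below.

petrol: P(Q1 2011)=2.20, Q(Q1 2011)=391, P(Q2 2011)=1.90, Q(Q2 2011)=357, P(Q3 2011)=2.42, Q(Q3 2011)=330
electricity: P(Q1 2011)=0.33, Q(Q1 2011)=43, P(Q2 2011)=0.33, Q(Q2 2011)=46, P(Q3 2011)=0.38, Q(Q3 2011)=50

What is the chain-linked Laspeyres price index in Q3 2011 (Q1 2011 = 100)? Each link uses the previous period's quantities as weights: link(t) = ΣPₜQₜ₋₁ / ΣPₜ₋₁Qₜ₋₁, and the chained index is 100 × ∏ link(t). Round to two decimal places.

110.05

Link Q1 2011→Q2 2011:
ΣP(Q2 2011)Q(Q1 2011) = 1.90×391 + 0.33×43 = 742.9 + 14.19 = 757.09
ΣP(Q1 2011)Q(Q1 2011) = 2.20×391 + 0.33×43 = 860.2 + 14.19 = 874.39
link = 757.09/874.39 = 0.865849
Link Q2 2011→Q3 2011:
ΣP(Q3 2011)Q(Q2 2011) = 2.42×357 + 0.38×46 = 863.94 + 17.48 = 881.42
ΣP(Q2 2011)Q(Q2 2011) = 1.90×357 + 0.33×46 = 678.3 + 15.18 = 693.48
link = 881.42/693.48 = 1.271010
Chained index = 100 × 0.865849 × 1.271010 = 110.0503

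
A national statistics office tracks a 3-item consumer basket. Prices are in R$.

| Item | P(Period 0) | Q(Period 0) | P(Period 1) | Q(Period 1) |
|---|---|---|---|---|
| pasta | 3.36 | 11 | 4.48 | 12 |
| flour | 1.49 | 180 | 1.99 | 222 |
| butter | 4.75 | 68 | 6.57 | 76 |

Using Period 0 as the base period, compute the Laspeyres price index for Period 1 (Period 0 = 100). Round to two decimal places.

Laspeyres price index uses base-period quantities as weights.
ΣP(Period 1)·Q(Period 0) = 4.48×11 + 1.99×180 + 6.57×68 = 49.28 + 358.2 + 446.76 = 854.24
ΣP(Period 0)·Q(Period 0) = 3.36×11 + 1.49×180 + 4.75×68 = 36.96 + 268.2 + 323 = 628.16
Index = 854.24 / 628.16 × 100 = 135.9908

135.99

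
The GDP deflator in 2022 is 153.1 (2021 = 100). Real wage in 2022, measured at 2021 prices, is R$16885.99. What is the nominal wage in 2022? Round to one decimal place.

Nominal = Real × (Index/100) = 16885.99 × (153.1/100)
        = 16885.99 × 1.531 = 25852.4507

25852.5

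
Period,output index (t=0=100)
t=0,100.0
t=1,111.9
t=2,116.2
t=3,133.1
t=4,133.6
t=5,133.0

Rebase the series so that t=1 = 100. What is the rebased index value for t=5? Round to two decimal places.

118.86

Rebased(t=5) = 133.0 / 111.9 × 100 = 118.8561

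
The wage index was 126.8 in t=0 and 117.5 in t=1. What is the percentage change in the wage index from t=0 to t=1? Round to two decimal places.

Change = (117.5 − 126.8) / 126.8 × 100
       = -9.3 / 126.8 × 100 = -7.3344%

-7.33%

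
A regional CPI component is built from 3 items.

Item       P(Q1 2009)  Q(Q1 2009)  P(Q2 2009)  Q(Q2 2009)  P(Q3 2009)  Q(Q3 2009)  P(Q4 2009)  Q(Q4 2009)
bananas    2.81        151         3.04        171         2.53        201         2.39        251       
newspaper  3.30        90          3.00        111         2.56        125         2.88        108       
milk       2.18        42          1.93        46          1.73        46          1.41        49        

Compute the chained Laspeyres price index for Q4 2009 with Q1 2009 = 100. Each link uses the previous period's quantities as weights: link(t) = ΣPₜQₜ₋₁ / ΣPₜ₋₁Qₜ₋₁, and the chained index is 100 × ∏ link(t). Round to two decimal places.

Link Q1 2009→Q2 2009:
ΣP(Q2 2009)Q(Q1 2009) = 3.04×151 + 3.00×90 + 1.93×42 = 459.04 + 270 + 81.06 = 810.1
ΣP(Q1 2009)Q(Q1 2009) = 2.81×151 + 3.30×90 + 2.18×42 = 424.31 + 297 + 91.56 = 812.87
link = 810.1/812.87 = 0.996592
Link Q2 2009→Q3 2009:
ΣP(Q3 2009)Q(Q2 2009) = 2.53×171 + 2.56×111 + 1.73×46 = 432.63 + 284.16 + 79.58 = 796.37
ΣP(Q2 2009)Q(Q2 2009) = 3.04×171 + 3.00×111 + 1.93×46 = 519.84 + 333 + 88.78 = 941.62
link = 796.37/941.62 = 0.845745
Link Q3 2009→Q4 2009:
ΣP(Q4 2009)Q(Q3 2009) = 2.39×201 + 2.88×125 + 1.41×46 = 480.39 + 360 + 64.86 = 905.25
ΣP(Q3 2009)Q(Q3 2009) = 2.53×201 + 2.56×125 + 1.73×46 = 508.53 + 320 + 79.58 = 908.11
link = 905.25/908.11 = 0.996851
Chained index = 100 × 0.996592 × 0.845745 × 0.996851 = 84.0208

84.02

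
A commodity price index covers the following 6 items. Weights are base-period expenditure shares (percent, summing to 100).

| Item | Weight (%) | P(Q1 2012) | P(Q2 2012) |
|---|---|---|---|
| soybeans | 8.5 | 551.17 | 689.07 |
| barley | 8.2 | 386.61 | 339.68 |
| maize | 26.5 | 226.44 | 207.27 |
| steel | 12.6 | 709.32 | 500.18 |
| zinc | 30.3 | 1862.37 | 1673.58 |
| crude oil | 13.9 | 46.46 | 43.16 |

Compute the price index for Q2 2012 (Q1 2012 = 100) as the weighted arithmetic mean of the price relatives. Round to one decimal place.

91.1

soybeans: 8.5 × (689.07/551.17) = 8.5 × 1.250195 = 10.6267
barley: 8.2 × (339.68/386.61) = 8.2 × 0.878612 = 7.2046
maize: 26.5 × (207.27/226.44) = 26.5 × 0.915342 = 24.2566
steel: 12.6 × (500.18/709.32) = 12.6 × 0.705154 = 8.8849
zinc: 30.3 × (1673.58/1862.37) = 30.3 × 0.898629 = 27.2285
crude oil: 13.9 × (43.16/46.46) = 13.9 × 0.928971 = 12.9127
Index = Σ wᵢ·(p₁ᵢ/p₀ᵢ) = 10.6267 + 7.2046 + 24.2566 + 8.8849 + 27.2285 + 12.9127 = 91.1139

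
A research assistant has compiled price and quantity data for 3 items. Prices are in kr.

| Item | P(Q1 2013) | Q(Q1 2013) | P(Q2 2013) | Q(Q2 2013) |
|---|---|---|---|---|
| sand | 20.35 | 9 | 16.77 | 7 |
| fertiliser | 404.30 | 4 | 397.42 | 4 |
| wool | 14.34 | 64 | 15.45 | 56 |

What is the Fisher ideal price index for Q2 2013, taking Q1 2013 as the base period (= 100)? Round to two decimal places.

Laspeyres component (base-period weights):
ΣP(Q2 2013)Q(Q1 2013) = 16.77×9 + 397.42×4 + 15.45×64 = 150.93 + 1589.68 + 988.8 = 2729.41
ΣP(Q1 2013)Q(Q1 2013) = 20.35×9 + 404.30×4 + 14.34×64 = 183.15 + 1617.2 + 917.76 = 2718.11
L = 2729.41 / 2718.11 × 100 = 100.4157
Paasche component (current-period weights):
ΣP(Q2 2013)Q(Q2 2013) = 16.77×7 + 397.42×4 + 15.45×56 = 117.39 + 1589.68 + 865.2 = 2572.27
ΣP(Q1 2013)Q(Q2 2013) = 20.35×7 + 404.30×4 + 14.34×56 = 142.45 + 1617.2 + 803.04 = 2562.69
P = 2572.27 / 2562.69 × 100 = 100.3738
Fisher = √(L × P) = √(100.4157 × 100.3738) = 100.3948

100.39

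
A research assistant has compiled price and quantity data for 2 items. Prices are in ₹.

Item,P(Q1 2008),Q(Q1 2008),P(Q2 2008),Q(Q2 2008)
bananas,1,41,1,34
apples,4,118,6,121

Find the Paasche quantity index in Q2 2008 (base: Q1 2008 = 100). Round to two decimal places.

101.47

Paasche quantity index uses current-period prices as weights.
ΣP(Q2 2008)·Q(Q2 2008) = 1×34 + 6×121 = 34 + 726 = 760
ΣP(Q2 2008)·Q(Q1 2008) = 1×41 + 6×118 = 41 + 708 = 749
Index = 760 / 749 × 100 = 101.4686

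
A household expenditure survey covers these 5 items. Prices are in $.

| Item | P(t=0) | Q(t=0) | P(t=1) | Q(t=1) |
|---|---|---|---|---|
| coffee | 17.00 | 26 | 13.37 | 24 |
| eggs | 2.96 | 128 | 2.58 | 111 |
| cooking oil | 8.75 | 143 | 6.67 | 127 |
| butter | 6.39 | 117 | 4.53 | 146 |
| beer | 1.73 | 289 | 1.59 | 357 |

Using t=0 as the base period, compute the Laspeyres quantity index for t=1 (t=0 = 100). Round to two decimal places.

Laspeyres quantity index uses base-period prices as weights.
ΣP(t=0)·Q(t=1) = 17.00×24 + 2.96×111 + 8.75×127 + 6.39×146 + 1.73×357 = 408 + 328.56 + 1111.25 + 932.94 + 617.61 = 3398.36
ΣP(t=0)·Q(t=0) = 17.00×26 + 2.96×128 + 8.75×143 + 6.39×117 + 1.73×289 = 442 + 378.88 + 1251.25 + 747.63 + 499.97 = 3319.73
Index = 3398.36 / 3319.73 × 100 = 102.3686

102.37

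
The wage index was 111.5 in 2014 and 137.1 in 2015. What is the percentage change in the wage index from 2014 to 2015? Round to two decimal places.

22.96%

Change = (137.1 − 111.5) / 111.5 × 100
       = 25.6 / 111.5 × 100 = 22.9596%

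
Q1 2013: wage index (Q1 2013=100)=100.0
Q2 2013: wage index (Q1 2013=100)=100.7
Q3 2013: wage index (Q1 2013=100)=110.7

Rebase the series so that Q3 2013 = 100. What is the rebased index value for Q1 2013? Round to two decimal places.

90.33

Rebased(Q1 2013) = 100.0 / 110.7 × 100 = 90.3342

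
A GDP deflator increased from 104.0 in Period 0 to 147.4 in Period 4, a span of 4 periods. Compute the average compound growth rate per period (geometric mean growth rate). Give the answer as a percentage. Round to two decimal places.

Growth factor = (147.4/104.0)^(1/4) = (1.417308)^(1/4) = 1.091104
Growth rate = 1.091104 − 1 = 0.091104 = 9.1104%

9.11%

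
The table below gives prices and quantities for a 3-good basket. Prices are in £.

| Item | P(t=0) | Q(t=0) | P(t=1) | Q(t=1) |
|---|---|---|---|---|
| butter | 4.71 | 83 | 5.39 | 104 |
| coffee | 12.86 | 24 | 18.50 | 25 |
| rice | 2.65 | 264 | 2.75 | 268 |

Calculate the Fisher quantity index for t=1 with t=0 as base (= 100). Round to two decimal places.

108.78

Laspeyres component (base-period weights):
ΣP(t=0)Q(t=1) = 4.71×104 + 12.86×25 + 2.65×268 = 489.84 + 321.5 + 710.2 = 1521.54
ΣP(t=0)Q(t=0) = 4.71×83 + 12.86×24 + 2.65×264 = 390.93 + 308.64 + 699.6 = 1399.17
L = 1521.54 / 1399.17 × 100 = 108.7459
Paasche component (current-period weights):
ΣP(t=1)Q(t=1) = 5.39×104 + 18.50×25 + 2.75×268 = 560.56 + 462.5 + 737 = 1760.06
ΣP(t=1)Q(t=0) = 5.39×83 + 18.50×24 + 2.75×264 = 447.37 + 444 + 726 = 1617.37
P = 1760.06 / 1617.37 × 100 = 108.8223
Fisher = √(L × P) = √(108.7459 × 108.8223) = 108.7841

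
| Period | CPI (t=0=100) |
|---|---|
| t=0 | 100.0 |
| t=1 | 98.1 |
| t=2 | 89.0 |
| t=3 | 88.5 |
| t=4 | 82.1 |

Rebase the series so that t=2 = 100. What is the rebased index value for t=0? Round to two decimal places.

Rebased(t=0) = 100.0 / 89.0 × 100 = 112.3596

112.36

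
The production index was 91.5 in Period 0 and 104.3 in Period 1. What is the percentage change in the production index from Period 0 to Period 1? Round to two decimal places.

13.99%

Change = (104.3 − 91.5) / 91.5 × 100
       = 12.8 / 91.5 × 100 = 13.9891%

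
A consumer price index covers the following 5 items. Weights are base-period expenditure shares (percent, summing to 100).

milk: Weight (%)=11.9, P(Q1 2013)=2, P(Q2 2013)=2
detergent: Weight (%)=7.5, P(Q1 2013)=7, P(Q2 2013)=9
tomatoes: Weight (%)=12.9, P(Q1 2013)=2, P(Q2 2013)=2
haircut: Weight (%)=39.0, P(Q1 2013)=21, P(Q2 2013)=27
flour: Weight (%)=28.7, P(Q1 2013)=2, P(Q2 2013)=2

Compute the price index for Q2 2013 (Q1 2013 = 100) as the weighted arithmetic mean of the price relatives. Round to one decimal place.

milk: 11.9 × (2/2) = 11.9 × 1.000000 = 11.9000
detergent: 7.5 × (9/7) = 7.5 × 1.285714 = 9.6429
tomatoes: 12.9 × (2/2) = 12.9 × 1.000000 = 12.9000
haircut: 39.0 × (27/21) = 39.0 × 1.285714 = 50.1429
flour: 28.7 × (2/2) = 28.7 × 1.000000 = 28.7000
Index = Σ wᵢ·(p₁ᵢ/p₀ᵢ) = 11.9000 + 9.6429 + 12.9000 + 50.1429 + 28.7000 = 113.2857

113.3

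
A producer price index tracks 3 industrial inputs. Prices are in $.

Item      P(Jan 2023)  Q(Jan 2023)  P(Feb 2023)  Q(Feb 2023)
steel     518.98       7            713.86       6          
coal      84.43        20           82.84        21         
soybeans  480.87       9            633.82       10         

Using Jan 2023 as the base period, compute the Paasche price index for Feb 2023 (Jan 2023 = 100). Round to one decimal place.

Paasche price index uses current-period quantities as weights.
ΣP(Feb 2023)·Q(Feb 2023) = 713.86×6 + 82.84×21 + 633.82×10 = 4283.16 + 1739.64 + 6338.2 = 12361
ΣP(Jan 2023)·Q(Feb 2023) = 518.98×6 + 84.43×21 + 480.87×10 = 3113.88 + 1773.03 + 4808.7 = 9695.61
Index = 12361 / 9695.61 × 100 = 127.4907

127.5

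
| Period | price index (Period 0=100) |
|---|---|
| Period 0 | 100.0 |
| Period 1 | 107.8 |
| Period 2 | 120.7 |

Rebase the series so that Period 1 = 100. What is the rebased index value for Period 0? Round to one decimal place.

Rebased(Period 0) = 100.0 / 107.8 × 100 = 92.7644

92.8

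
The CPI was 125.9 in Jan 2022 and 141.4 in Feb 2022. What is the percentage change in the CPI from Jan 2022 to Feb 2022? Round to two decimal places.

Change = (141.4 − 125.9) / 125.9 × 100
       = 15.5 / 125.9 × 100 = 12.3114%

12.31%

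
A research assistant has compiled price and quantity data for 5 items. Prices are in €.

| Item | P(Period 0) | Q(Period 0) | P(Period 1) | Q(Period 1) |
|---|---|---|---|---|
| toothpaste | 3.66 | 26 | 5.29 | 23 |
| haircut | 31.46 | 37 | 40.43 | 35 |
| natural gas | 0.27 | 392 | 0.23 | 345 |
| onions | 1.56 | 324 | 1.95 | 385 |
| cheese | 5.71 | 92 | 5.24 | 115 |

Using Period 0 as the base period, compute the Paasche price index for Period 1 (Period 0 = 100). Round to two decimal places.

Paasche price index uses current-period quantities as weights.
ΣP(Period 1)·Q(Period 1) = 5.29×23 + 40.43×35 + 0.23×345 + 1.95×385 + 5.24×115 = 121.67 + 1415.05 + 79.35 + 750.75 + 602.6 = 2969.42
ΣP(Period 0)·Q(Period 1) = 3.66×23 + 31.46×35 + 0.27×345 + 1.56×385 + 5.71×115 = 84.18 + 1101.1 + 93.15 + 600.6 + 656.65 = 2535.68
Index = 2969.42 / 2535.68 × 100 = 117.1055

117.11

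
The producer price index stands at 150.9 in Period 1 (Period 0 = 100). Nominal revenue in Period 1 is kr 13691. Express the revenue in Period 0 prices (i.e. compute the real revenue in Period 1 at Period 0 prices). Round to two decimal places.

Real = Nominal ÷ (Index/100) = 13691 ÷ (150.9/100)
     = 13691 ÷ 1.509 = 9072.8960

9072.90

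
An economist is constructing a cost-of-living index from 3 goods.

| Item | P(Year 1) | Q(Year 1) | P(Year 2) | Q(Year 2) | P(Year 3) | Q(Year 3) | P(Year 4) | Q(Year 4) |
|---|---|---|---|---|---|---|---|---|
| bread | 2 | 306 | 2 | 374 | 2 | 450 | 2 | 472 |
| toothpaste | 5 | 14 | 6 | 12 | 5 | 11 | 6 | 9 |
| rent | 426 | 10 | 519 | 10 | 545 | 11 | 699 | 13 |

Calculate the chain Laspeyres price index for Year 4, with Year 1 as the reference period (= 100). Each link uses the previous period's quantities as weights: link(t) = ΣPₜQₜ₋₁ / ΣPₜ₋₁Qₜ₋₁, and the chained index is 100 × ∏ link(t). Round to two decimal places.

Link Year 1→Year 2:
ΣP(Year 2)Q(Year 1) = 2×306 + 6×14 + 519×10 = 612 + 84 + 5190 = 5886
ΣP(Year 1)Q(Year 1) = 2×306 + 5×14 + 426×10 = 612 + 70 + 4260 = 4942
link = 5886/4942 = 1.191016
Link Year 2→Year 3:
ΣP(Year 3)Q(Year 2) = 2×374 + 5×12 + 545×10 = 748 + 60 + 5450 = 6258
ΣP(Year 2)Q(Year 2) = 2×374 + 6×12 + 519×10 = 748 + 72 + 5190 = 6010
link = 6258/6010 = 1.041265
Link Year 3→Year 4:
ΣP(Year 4)Q(Year 3) = 2×450 + 6×11 + 699×11 = 900 + 66 + 7689 = 8655
ΣP(Year 3)Q(Year 3) = 2×450 + 5×11 + 545×11 = 900 + 55 + 5995 = 6950
link = 8655/6950 = 1.245324
Chained index = 100 × 1.191016 × 1.041265 × 1.245324 = 154.4404

154.44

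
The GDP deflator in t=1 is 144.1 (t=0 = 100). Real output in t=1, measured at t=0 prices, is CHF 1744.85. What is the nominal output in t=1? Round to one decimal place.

Nominal = Real × (Index/100) = 1744.85 × (144.1/100)
        = 1744.85 × 1.441 = 2514.3288

2514.3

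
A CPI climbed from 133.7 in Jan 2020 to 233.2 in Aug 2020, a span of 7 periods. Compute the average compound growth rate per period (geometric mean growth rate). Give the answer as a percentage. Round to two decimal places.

8.27%

Growth factor = (233.2/133.7)^(1/7) = (1.744203)^(1/7) = 1.082714
Growth rate = 1.082714 − 1 = 0.082714 = 8.2714%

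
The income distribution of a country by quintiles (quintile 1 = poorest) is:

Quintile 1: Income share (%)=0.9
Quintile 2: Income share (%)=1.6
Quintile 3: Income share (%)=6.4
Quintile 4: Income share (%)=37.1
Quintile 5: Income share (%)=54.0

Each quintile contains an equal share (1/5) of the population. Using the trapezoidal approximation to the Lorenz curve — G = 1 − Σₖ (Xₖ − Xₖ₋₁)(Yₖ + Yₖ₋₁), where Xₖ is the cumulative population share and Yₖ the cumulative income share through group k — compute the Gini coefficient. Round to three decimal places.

0.567

Cumulative income shares Yₖ: 0.0090, 0.0250, 0.0890, 0.4600, 1.0000
Σ (Xₖ−Xₖ₋₁)(Yₖ+Yₖ₋₁) = (1/5)(0.0090+0.0000) + (1/5)(0.0250+0.0090) + (1/5)(0.0890+0.0250) + (1/5)(0.4600+0.0890) + (1/5)(1.0000+0.4600)
  = 0.0018 + 0.0068 + 0.0228 + 0.1098 + 0.2920 = 0.4332
G = 1 − 0.4332 = 0.5668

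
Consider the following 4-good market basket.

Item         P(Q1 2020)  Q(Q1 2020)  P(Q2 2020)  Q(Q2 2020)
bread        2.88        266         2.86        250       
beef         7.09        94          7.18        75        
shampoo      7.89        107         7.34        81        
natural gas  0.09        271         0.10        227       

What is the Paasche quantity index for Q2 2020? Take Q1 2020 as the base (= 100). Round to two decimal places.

83.21

Paasche quantity index uses current-period prices as weights.
ΣP(Q2 2020)·Q(Q2 2020) = 2.86×250 + 7.18×75 + 7.34×81 + 0.10×227 = 715 + 538.5 + 594.54 + 22.7 = 1870.74
ΣP(Q2 2020)·Q(Q1 2020) = 2.86×266 + 7.18×94 + 7.34×107 + 0.10×271 = 760.76 + 674.92 + 785.38 + 27.1 = 2248.16
Index = 1870.74 / 2248.16 × 100 = 83.2120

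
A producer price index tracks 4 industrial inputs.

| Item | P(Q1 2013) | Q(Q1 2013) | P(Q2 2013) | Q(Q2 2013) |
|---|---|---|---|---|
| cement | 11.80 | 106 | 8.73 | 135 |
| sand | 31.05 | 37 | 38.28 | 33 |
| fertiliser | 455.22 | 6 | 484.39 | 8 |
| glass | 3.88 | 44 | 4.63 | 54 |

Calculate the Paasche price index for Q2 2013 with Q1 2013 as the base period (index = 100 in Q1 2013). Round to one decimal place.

101.5

Paasche price index uses current-period quantities as weights.
ΣP(Q2 2013)·Q(Q2 2013) = 8.73×135 + 38.28×33 + 484.39×8 + 4.63×54 = 1178.55 + 1263.24 + 3875.12 + 250.02 = 6566.93
ΣP(Q1 2013)·Q(Q2 2013) = 11.80×135 + 31.05×33 + 455.22×8 + 3.88×54 = 1593 + 1024.65 + 3641.76 + 209.52 = 6468.93
Index = 6566.93 / 6468.93 × 100 = 101.5149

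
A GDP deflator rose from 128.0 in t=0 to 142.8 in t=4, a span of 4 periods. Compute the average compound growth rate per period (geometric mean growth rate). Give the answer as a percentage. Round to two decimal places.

Growth factor = (142.8/128.0)^(1/4) = (1.115625)^(1/4) = 1.027731
Growth rate = 1.027731 − 1 = 0.027731 = 2.7731%

2.77%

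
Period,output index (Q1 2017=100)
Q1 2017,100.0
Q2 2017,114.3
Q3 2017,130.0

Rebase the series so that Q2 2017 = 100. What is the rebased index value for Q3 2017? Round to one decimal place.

Rebased(Q3 2017) = 130.0 / 114.3 × 100 = 113.7358

113.7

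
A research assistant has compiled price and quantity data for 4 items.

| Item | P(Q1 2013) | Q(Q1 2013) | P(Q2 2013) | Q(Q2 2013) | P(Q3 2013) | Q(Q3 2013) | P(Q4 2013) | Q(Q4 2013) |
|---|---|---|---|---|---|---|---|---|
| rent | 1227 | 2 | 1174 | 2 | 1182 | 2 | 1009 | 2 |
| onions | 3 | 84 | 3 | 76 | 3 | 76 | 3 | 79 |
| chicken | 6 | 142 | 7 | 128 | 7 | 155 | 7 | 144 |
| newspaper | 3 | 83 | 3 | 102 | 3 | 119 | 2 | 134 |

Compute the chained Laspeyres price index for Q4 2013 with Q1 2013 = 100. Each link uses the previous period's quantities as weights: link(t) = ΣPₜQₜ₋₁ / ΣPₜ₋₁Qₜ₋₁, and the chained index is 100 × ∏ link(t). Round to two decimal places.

Link Q1 2013→Q2 2013:
ΣP(Q2 2013)Q(Q1 2013) = 1174×2 + 3×84 + 7×142 + 3×83 = 2348 + 252 + 994 + 249 = 3843
ΣP(Q1 2013)Q(Q1 2013) = 1227×2 + 3×84 + 6×142 + 3×83 = 2454 + 252 + 852 + 249 = 3807
link = 3843/3807 = 1.009456
Link Q2 2013→Q3 2013:
ΣP(Q3 2013)Q(Q2 2013) = 1182×2 + 3×76 + 7×128 + 3×102 = 2364 + 228 + 896 + 306 = 3794
ΣP(Q2 2013)Q(Q2 2013) = 1174×2 + 3×76 + 7×128 + 3×102 = 2348 + 228 + 896 + 306 = 3778
link = 3794/3778 = 1.004235
Link Q3 2013→Q4 2013:
ΣP(Q4 2013)Q(Q3 2013) = 1009×2 + 3×76 + 7×155 + 2×119 = 2018 + 228 + 1085 + 238 = 3569
ΣP(Q3 2013)Q(Q3 2013) = 1182×2 + 3×76 + 7×155 + 3×119 = 2364 + 228 + 1085 + 357 = 4034
link = 3569/4034 = 0.884730
Chained index = 100 × 1.009456 × 1.004235 × 0.884730 = 89.6878

89.69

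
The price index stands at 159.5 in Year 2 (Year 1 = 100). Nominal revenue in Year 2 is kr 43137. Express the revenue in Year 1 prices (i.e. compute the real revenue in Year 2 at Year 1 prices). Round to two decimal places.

27045.14

Real = Nominal ÷ (Index/100) = 43137 ÷ (159.5/100)
     = 43137 ÷ 1.595 = 27045.1411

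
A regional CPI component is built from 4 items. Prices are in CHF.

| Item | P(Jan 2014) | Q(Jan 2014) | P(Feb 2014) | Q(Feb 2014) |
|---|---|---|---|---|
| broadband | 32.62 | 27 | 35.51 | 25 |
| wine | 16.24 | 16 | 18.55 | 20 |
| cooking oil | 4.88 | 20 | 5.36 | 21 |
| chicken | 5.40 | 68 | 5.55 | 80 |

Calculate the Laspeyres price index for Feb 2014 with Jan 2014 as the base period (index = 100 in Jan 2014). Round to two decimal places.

108.40

Laspeyres price index uses base-period quantities as weights.
ΣP(Feb 2014)·Q(Jan 2014) = 35.51×27 + 18.55×16 + 5.36×20 + 5.55×68 = 958.77 + 296.8 + 107.2 + 377.4 = 1740.17
ΣP(Jan 2014)·Q(Jan 2014) = 32.62×27 + 16.24×16 + 4.88×20 + 5.40×68 = 880.74 + 259.84 + 97.6 + 367.2 = 1605.38
Index = 1740.17 / 1605.38 × 100 = 108.3961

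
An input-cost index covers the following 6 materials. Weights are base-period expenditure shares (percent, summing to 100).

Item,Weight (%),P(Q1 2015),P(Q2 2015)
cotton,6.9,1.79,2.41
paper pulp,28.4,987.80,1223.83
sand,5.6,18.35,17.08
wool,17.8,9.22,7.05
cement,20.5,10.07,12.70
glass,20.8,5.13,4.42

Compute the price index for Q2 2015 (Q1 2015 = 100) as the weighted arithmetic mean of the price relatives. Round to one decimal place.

107.1

cotton: 6.9 × (2.41/1.79) = 6.9 × 1.346369 = 9.2899
paper pulp: 28.4 × (1223.83/987.80) = 28.4 × 1.238945 = 35.1860
sand: 5.6 × (17.08/18.35) = 5.6 × 0.930790 = 5.2124
wool: 17.8 × (7.05/9.22) = 17.8 × 0.764642 = 13.6106
cement: 20.5 × (12.70/10.07) = 20.5 × 1.261172 = 25.8540
glass: 20.8 × (4.42/5.13) = 20.8 × 0.861598 = 17.9212
Index = Σ wᵢ·(p₁ᵢ/p₀ᵢ) = 9.2899 + 35.1860 + 5.2124 + 13.6106 + 25.8540 + 17.9212 = 107.0743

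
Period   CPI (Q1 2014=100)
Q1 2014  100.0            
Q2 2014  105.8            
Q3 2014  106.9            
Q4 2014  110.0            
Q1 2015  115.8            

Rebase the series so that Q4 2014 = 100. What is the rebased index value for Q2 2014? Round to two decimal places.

Rebased(Q2 2014) = 105.8 / 110.0 × 100 = 96.1818

96.18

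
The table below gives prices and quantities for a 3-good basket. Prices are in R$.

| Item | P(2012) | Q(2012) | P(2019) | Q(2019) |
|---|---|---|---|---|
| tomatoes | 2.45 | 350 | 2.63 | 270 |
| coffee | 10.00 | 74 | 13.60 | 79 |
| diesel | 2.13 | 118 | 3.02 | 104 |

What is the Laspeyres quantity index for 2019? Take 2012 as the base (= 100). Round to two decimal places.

Laspeyres quantity index uses base-period prices as weights.
ΣP(2012)·Q(2019) = 2.45×270 + 10.00×79 + 2.13×104 = 661.5 + 790 + 221.52 = 1673.02
ΣP(2012)·Q(2012) = 2.45×350 + 10.00×74 + 2.13×118 = 857.5 + 740 + 251.34 = 1848.84
Index = 1673.02 / 1848.84 × 100 = 90.4903

90.49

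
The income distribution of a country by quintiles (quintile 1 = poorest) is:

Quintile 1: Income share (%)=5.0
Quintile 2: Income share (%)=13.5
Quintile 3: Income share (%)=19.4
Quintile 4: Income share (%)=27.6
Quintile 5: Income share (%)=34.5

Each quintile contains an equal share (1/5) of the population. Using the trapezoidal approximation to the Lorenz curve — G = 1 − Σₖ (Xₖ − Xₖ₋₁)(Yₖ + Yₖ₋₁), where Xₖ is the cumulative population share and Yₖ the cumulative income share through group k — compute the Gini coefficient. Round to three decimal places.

Cumulative income shares Yₖ: 0.0500, 0.1850, 0.3790, 0.6550, 1.0000
Σ (Xₖ−Xₖ₋₁)(Yₖ+Yₖ₋₁) = (1/5)(0.0500+0.0000) + (1/5)(0.1850+0.0500) + (1/5)(0.3790+0.1850) + (1/5)(0.6550+0.3790) + (1/5)(1.0000+0.6550)
  = 0.0100 + 0.0470 + 0.1128 + 0.2068 + 0.3310 = 0.7076
G = 1 − 0.7076 = 0.2924

0.292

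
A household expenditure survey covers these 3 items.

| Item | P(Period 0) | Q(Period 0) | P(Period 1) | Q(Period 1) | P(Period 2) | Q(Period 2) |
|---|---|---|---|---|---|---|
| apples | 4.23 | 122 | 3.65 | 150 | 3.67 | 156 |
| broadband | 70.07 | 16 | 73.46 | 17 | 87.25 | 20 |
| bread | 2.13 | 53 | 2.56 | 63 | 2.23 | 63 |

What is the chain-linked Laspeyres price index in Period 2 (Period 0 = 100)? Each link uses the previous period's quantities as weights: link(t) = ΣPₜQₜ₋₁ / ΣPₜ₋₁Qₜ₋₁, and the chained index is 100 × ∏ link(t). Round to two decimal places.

111.46

Link Period 0→Period 1:
ΣP(Period 1)Q(Period 0) = 3.65×122 + 73.46×16 + 2.56×53 = 445.3 + 1175.36 + 135.68 = 1756.34
ΣP(Period 0)Q(Period 0) = 4.23×122 + 70.07×16 + 2.13×53 = 516.06 + 1121.12 + 112.89 = 1750.07
link = 1756.34/1750.07 = 1.003583
Link Period 1→Period 2:
ΣP(Period 2)Q(Period 1) = 3.67×150 + 87.25×17 + 2.23×63 = 550.5 + 1483.25 + 140.49 = 2174.24
ΣP(Period 1)Q(Period 1) = 3.65×150 + 73.46×17 + 2.56×63 = 547.5 + 1248.82 + 161.28 = 1957.6
link = 2174.24/1957.6 = 1.110666
Chained index = 100 × 1.003583 × 1.110666 = 111.4645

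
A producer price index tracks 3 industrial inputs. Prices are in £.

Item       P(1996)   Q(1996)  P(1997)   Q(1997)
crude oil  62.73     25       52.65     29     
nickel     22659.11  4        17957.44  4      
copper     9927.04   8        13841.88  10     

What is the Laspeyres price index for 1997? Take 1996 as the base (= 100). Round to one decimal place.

Laspeyres price index uses base-period quantities as weights.
ΣP(1997)·Q(1996) = 52.65×25 + 17957.44×4 + 13841.88×8 = 1316.25 + 71829.76 + 110735.04 = 183881.05
ΣP(1996)·Q(1996) = 62.73×25 + 22659.11×4 + 9927.04×8 = 1568.25 + 90636.44 + 79416.32 = 171621.01
Index = 183881.05 / 171621.01 × 100 = 107.1437

107.1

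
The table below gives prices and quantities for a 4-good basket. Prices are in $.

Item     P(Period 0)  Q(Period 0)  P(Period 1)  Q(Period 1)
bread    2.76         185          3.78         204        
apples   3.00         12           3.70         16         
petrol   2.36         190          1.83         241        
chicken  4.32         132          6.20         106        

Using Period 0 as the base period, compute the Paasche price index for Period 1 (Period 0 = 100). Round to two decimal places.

117.76

Paasche price index uses current-period quantities as weights.
ΣP(Period 1)·Q(Period 1) = 3.78×204 + 3.70×16 + 1.83×241 + 6.20×106 = 771.12 + 59.2 + 441.03 + 657.2 = 1928.55
ΣP(Period 0)·Q(Period 1) = 2.76×204 + 3.00×16 + 2.36×241 + 4.32×106 = 563.04 + 48 + 568.76 + 457.92 = 1637.72
Index = 1928.55 / 1637.72 × 100 = 117.7582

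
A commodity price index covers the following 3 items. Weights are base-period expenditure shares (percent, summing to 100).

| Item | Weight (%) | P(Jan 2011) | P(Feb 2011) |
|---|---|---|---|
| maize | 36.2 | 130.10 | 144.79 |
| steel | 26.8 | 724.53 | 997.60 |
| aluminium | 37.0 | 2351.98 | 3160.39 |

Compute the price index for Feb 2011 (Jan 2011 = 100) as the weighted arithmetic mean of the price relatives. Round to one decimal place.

maize: 36.2 × (144.79/130.10) = 36.2 × 1.112913 = 40.2875
steel: 26.8 × (997.60/724.53) = 26.8 × 1.376893 = 36.9007
aluminium: 37.0 × (3160.39/2351.98) = 37.0 × 1.343715 = 49.7174
Index = Σ wᵢ·(p₁ᵢ/p₀ᵢ) = 40.2875 + 36.9007 + 49.7174 = 126.9056

126.9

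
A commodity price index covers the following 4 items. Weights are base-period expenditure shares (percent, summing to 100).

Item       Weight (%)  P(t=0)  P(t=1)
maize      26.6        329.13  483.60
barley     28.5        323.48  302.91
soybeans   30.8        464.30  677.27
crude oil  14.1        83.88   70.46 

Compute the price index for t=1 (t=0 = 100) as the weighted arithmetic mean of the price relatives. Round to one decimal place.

122.5

maize: 26.6 × (483.60/329.13) = 26.6 × 1.469328 = 39.0841
barley: 28.5 × (302.91/323.48) = 28.5 × 0.936410 = 26.6877
soybeans: 30.8 × (677.27/464.30) = 30.8 × 1.458691 = 44.9277
crude oil: 14.1 × (70.46/83.88) = 14.1 × 0.840010 = 11.8441
Index = Σ wᵢ·(p₁ᵢ/p₀ᵢ) = 39.0841 + 26.6877 + 44.9277 + 11.8441 = 122.5436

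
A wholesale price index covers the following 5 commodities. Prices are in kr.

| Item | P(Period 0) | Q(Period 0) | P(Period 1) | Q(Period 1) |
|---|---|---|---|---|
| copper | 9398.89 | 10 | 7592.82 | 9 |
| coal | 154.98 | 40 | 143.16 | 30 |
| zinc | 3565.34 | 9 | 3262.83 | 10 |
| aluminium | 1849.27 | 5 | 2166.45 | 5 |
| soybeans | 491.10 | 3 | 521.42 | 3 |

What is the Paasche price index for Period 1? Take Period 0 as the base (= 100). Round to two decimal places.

Paasche price index uses current-period quantities as weights.
ΣP(Period 1)·Q(Period 1) = 7592.82×9 + 143.16×30 + 3262.83×10 + 2166.45×5 + 521.42×3 = 68335.38 + 4294.8 + 32628.3 + 10832.25 + 1564.26 = 117654.99
ΣP(Period 0)·Q(Period 1) = 9398.89×9 + 154.98×30 + 3565.34×10 + 1849.27×5 + 491.10×3 = 84590.01 + 4649.4 + 35653.4 + 9246.35 + 1473.3 = 135612.46
Index = 117654.99 / 135612.46 × 100 = 86.7582

86.76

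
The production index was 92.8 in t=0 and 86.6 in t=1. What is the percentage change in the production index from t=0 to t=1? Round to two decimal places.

-6.68%

Change = (86.6 − 92.8) / 92.8 × 100
       = -6.2 / 92.8 × 100 = -6.6810%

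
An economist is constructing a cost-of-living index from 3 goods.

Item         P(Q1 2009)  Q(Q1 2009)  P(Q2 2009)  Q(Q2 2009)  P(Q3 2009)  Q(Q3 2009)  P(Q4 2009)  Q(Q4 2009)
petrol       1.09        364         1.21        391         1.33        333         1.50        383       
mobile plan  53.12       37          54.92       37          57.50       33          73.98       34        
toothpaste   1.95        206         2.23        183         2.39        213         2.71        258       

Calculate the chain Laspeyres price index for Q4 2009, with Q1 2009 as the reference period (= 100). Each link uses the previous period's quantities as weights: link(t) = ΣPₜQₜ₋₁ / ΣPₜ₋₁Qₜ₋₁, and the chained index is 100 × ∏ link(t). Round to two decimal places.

Link Q1 2009→Q2 2009:
ΣP(Q2 2009)Q(Q1 2009) = 1.21×364 + 54.92×37 + 2.23×206 = 440.44 + 2032.04 + 459.38 = 2931.86
ΣP(Q1 2009)Q(Q1 2009) = 1.09×364 + 53.12×37 + 1.95×206 = 396.76 + 1965.44 + 401.7 = 2763.9
link = 2931.86/2763.9 = 1.060769
Link Q2 2009→Q3 2009:
ΣP(Q3 2009)Q(Q2 2009) = 1.33×391 + 57.50×37 + 2.39×183 = 520.03 + 2127.5 + 437.37 = 3084.9
ΣP(Q2 2009)Q(Q2 2009) = 1.21×391 + 54.92×37 + 2.23×183 = 473.11 + 2032.04 + 408.09 = 2913.24
link = 3084.9/2913.24 = 1.058924
Link Q3 2009→Q4 2009:
ΣP(Q4 2009)Q(Q3 2009) = 1.50×333 + 73.98×33 + 2.71×213 = 499.5 + 2441.34 + 577.23 = 3518.07
ΣP(Q3 2009)Q(Q3 2009) = 1.33×333 + 57.50×33 + 2.39×213 = 442.89 + 1897.5 + 509.07 = 2849.46
link = 3518.07/2849.46 = 1.234644
Chained index = 100 × 1.060769 × 1.058924 × 1.234644 = 138.6844

138.68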